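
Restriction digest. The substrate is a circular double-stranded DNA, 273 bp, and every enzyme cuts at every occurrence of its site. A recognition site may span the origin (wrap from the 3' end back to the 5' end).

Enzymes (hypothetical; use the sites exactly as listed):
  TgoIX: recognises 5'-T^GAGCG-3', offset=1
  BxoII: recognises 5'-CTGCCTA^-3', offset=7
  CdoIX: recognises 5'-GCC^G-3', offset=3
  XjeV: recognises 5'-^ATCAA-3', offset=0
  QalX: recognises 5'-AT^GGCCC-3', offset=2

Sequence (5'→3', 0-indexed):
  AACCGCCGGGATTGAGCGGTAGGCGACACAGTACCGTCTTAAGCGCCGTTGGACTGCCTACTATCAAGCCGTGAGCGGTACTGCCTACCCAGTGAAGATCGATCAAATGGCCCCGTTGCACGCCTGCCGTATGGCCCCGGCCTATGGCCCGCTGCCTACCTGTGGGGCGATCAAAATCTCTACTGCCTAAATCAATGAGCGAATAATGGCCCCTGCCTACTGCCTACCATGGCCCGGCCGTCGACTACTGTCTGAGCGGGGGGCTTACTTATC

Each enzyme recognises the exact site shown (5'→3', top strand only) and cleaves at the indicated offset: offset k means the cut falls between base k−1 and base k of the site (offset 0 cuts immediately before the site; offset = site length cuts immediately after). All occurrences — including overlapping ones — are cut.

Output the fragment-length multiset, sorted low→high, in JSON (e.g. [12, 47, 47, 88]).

Site scan:
  TgoIX TGAGCG/1: at [12, 71, 195, 252] ⇒ [13, 72, 196, 253]
  BxoII CTGCCTA/7: at [53, 80, 151, 182, 212, 219] ⇒ [60, 87, 158, 189, 219, 226]
  CdoIX GCCG/3: at [4, 44, 67, 125, 236] ⇒ [7, 47, 70, 128, 239]
  XjeV ATCAA/0: at [62, 101, 169, 190, 270] ⇒ [62, 101, 169, 190, 270]
  QalX ATGGCCC/2: at [106, 130, 143, 205, 228] ⇒ [108, 132, 145, 207, 230]

All cut coordinates (distinct, sorted): [7, 13, 47, 60, 62, 70, 72, 87, 101, 108, 128, 132, 145, 158, 169, 189, 190, 196, 207, 219, 226, 230, 239, 253, 270]

Fragment lengths:
  7→13: 6 bp
  13→47: 34 bp
  47→60: 13 bp
  60→62: 2 bp
  62→70: 8 bp
  70→72: 2 bp
  72→87: 15 bp
  87→101: 14 bp
  101→108: 7 bp
  108→128: 20 bp
  128→132: 4 bp
  132→145: 13 bp
  145→158: 13 bp
  158→169: 11 bp
  169→189: 20 bp
  189→190: 1 bp
  190→196: 6 bp
  196→207: 11 bp
  207→219: 12 bp
  219→226: 7 bp
  226→230: 4 bp
  230→239: 9 bp
  239→253: 14 bp
  253→270: 17 bp
  270→7 (wrap): 273-270+7 = 10 bp

[1,2,2,4,4,6,6,7,7,8,9,10,11,11,12,13,13,13,14,14,15,17,20,20,34]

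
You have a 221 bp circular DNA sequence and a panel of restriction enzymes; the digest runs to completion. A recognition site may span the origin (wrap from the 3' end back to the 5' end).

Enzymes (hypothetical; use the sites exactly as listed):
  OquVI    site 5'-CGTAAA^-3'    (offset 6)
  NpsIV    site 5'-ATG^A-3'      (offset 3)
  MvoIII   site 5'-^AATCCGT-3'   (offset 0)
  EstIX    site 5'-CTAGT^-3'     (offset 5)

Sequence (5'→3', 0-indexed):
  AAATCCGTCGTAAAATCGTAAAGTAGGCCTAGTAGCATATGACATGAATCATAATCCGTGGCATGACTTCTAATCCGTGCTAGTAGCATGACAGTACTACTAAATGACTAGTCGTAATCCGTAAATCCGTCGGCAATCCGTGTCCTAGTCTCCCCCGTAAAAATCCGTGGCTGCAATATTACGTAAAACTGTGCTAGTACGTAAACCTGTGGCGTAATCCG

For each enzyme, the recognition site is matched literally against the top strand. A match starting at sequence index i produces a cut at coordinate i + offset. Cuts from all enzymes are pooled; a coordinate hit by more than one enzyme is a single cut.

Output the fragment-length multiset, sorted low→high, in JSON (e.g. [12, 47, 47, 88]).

Scan for sites:
  OquVI CGTAAA/6: at [8, 16, 119, 155, 181, 199] ⇒ [14, 22, 125, 161, 187, 205]
  NpsIV ATGA/3: at [38, 43, 62, 87, 103] ⇒ [41, 46, 65, 90, 106]
  MvoIII AATCCGT/0: at [1, 52, 71, 115, 123, 134, 161] ⇒ [1, 52, 71, 115, 123, 134, 161]
  EstIX CTAGT/5: at [28, 79, 107, 144, 193] ⇒ [33, 84, 112, 149, 198]

All cut coordinates (distinct, sorted): [1, 14, 22, 33, 41, 46, 52, 65, 71, 84, 90, 106, 112, 115, 123, 125, 134, 149, 161, 187, 198, 205]

Fragments:
  1→14: 13 bp
  14→22: 8 bp
  22→33: 11 bp
  33→41: 8 bp
  41→46: 5 bp
  46→52: 6 bp
  52→65: 13 bp
  65→71: 6 bp
  71→84: 13 bp
  84→90: 6 bp
  90→106: 16 bp
  106→112: 6 bp
  112→115: 3 bp
  115→123: 8 bp
  123→125: 2 bp
  125→134: 9 bp
  134→149: 15 bp
  149→161: 12 bp
  161→187: 26 bp
  187→198: 11 bp
  198→205: 7 bp
  205→1 (wrap): 221-205+1 = 17 bp

[2,3,5,6,6,6,6,7,8,8,8,9,11,11,12,13,13,13,15,16,17,26]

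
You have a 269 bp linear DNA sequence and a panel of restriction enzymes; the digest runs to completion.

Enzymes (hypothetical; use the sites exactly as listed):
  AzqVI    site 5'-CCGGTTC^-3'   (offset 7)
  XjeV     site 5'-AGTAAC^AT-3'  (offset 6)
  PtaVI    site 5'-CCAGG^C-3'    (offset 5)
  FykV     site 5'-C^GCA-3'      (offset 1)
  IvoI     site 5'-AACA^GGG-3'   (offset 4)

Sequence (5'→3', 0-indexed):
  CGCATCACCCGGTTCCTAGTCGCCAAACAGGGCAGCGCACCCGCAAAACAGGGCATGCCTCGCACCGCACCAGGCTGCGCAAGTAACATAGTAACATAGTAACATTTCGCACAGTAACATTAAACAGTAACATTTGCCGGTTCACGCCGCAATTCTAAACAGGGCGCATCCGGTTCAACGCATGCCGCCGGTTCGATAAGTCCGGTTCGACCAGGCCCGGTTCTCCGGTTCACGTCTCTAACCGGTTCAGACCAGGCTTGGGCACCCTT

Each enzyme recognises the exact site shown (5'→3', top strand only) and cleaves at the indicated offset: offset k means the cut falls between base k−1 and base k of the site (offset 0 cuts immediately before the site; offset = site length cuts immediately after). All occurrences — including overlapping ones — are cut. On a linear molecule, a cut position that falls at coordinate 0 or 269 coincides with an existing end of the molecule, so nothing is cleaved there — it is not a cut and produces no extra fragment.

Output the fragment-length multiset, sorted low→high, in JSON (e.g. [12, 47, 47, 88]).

[1,3,4,4,5,5,5,6,7,7,8,8,8,8,8,8,8,9,10,11,11,12,13,13,13,14,14,14,15,17]

Per-enzyme occurrences:
  AzqVI CCGGTTC/7: at [8, 136, 169, 187, 201, 216, 224, 241] ⇒ [15, 143, 176, 194, 208, 223, 231, 248]
  XjeV AGTAACAT/6: at [81, 89, 97, 112, 125] ⇒ [87, 95, 103, 118, 131]
  PtaVI CCAGGC/5: at [69, 210, 251] ⇒ [74, 215, 256]
  FykV CGCA/1: at [0, 35, 41, 60, 65, 77, 107, 147, 164, 178] ⇒ [1, 36, 42, 61, 66, 78, 108, 148, 165, 179]
  IvoI AACAGGG/4: at [25, 46, 157] ⇒ [29, 50, 161]

Pooled cuts: [1, 15, 29, 36, 42, 50, 61, 66, 74, 78, 87, 95, 103, 108, 118, 131, 143, 148, 161, 165, 176, 179, 194, 208, 215, 223, 231, 248, 256]

Fragment lengths:
  [0,1): 1 bp
  [1,15): 14 bp
  [15,29): 14 bp
  [29,36): 7 bp
  [36,42): 6 bp
  [42,50): 8 bp
  [50,61): 11 bp
  [61,66): 5 bp
  [66,74): 8 bp
  [74,78): 4 bp
  [78,87): 9 bp
  [87,95): 8 bp
  [95,103): 8 bp
  [103,108): 5 bp
  [108,118): 10 bp
  [118,131): 13 bp
  [131,143): 12 bp
  [143,148): 5 bp
  [148,161): 13 bp
  [161,165): 4 bp
  [165,176): 11 bp
  [176,179): 3 bp
  [179,194): 15 bp
  [194,208): 14 bp
  [208,215): 7 bp
  [215,223): 8 bp
  [223,231): 8 bp
  [231,248): 17 bp
  [248,256): 8 bp
  [256,269): 13 bp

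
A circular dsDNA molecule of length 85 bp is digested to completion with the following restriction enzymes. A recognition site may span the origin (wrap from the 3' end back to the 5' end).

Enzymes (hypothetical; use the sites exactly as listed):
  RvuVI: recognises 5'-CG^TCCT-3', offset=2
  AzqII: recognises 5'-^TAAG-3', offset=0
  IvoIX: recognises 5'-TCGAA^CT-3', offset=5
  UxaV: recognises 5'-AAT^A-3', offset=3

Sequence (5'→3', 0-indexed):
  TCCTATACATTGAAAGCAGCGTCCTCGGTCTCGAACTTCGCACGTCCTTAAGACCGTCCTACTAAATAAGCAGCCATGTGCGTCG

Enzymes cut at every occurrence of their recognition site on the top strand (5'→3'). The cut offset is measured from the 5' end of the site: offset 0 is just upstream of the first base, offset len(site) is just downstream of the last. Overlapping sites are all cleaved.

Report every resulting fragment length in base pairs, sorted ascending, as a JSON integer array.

[1,4,8,9,10,14,18,21]

Site scan:
  RvuVI (CGTCCT, off=2): starts [19, 42, 54, 83] → cuts [0, 21, 44, 56]
  AzqII (TAAG, off=0): starts [48, 66] → cuts [48, 66]
  IvoIX (TCGAACT, off=5): starts [30] → cuts [35]
  UxaV (AATA, off=3): starts [64] → cuts [67]

Pooled cuts: [0, 21, 35, 44, 48, 56, 66, 67]

Fragment lengths:
  0→21: 21 bp
  21→35: 14 bp
  35→44: 9 bp
  44→48: 4 bp
  48→56: 8 bp
  56→66: 10 bp
  66→67: 1 bp
  67→0 (wrap): 85-67+0 = 18 bp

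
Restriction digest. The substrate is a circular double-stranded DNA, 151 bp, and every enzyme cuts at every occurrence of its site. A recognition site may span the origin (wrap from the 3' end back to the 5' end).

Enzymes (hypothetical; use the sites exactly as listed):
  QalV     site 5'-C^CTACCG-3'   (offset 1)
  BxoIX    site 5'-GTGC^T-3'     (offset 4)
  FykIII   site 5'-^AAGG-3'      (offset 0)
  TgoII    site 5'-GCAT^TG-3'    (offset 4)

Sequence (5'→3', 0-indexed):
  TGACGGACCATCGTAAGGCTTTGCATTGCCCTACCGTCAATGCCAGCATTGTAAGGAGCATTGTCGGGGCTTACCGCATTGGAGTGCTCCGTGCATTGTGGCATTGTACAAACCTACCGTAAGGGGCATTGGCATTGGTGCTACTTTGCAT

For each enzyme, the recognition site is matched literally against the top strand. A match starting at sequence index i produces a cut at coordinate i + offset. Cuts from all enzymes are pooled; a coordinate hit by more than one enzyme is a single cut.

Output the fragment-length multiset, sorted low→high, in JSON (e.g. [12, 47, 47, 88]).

Scan for sites:
  QalV (CCTACCG, off=1): starts [29, 112] → cuts [30, 113]
  BxoIX (GTGCT, off=4): starts [83, 137] → cuts [87, 141]
  FykIII (AAGG, off=0): starts [14, 52, 120] → cuts [14, 52, 120]
  TgoII (GCATTG, off=4): starts [22, 45, 57, 75, 92, 100, 125, 131, 147] → cuts [0, 26, 49, 61, 79, 96, 104, 129, 135]

All cut coordinates (distinct, sorted): [0, 14, 26, 30, 49, 52, 61, 79, 87, 96, 104, 113, 120, 129, 135, 141]

Fragment lengths:
  0→14: 14 bp
  14→26: 12 bp
  26→30: 4 bp
  30→49: 19 bp
  49→52: 3 bp
  52→61: 9 bp
  61→79: 18 bp
  79→87: 8 bp
  87→96: 9 bp
  96→104: 8 bp
  104→113: 9 bp
  113→120: 7 bp
  120→129: 9 bp
  129→135: 6 bp
  135→141: 6 bp
  141→0 (wrap): 151-141+0 = 10 bp

[3,4,6,6,7,8,8,9,9,9,9,10,12,14,18,19]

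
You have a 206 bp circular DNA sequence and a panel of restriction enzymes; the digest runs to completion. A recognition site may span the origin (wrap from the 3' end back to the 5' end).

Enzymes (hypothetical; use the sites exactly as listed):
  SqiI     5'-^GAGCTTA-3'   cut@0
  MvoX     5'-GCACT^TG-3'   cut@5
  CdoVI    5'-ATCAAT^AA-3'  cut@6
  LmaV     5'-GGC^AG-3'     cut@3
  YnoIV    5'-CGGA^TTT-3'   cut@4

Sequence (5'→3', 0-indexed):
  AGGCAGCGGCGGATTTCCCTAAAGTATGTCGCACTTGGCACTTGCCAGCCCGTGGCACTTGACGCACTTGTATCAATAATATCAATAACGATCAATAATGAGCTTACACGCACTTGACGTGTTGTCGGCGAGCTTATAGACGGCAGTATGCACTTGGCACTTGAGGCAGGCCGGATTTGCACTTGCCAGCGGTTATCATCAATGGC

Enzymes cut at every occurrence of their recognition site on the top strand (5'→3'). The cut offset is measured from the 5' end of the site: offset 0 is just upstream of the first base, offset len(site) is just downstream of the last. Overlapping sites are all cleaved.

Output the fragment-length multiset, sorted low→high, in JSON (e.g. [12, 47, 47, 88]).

[3,4,6,7,7,8,8,9,9,9,9,10,10,15,15,15,17,22,23]

Scan for sites:
  SqiI (GAGCTTA, off=0): starts [99, 129] → cuts [99, 129]
  MvoX (GCACTTG, off=5): starts [30, 37, 54, 63, 109, 149, 156, 178] → cuts [35, 42, 59, 68, 114, 154, 161, 183]
  CdoVI (ATCAATAA, off=6): starts [71, 80, 90] → cuts [77, 86, 96]
  LmaV (GGCAG, off=3): starts [1, 141, 164, 203] → cuts [0, 4, 144, 167]
  YnoIV (CGGATTT, off=4): starts [9, 171] → cuts [13, 175]

Pooled cuts: [0, 4, 13, 35, 42, 59, 68, 77, 86, 96, 99, 114, 129, 144, 154, 161, 167, 175, 183]

Fragment lengths:
  0→4: 4 bp
  4→13: 9 bp
  13→35: 22 bp
  35→42: 7 bp
  42→59: 17 bp
  59→68: 9 bp
  68→77: 9 bp
  77→86: 9 bp
  86→96: 10 bp
  96→99: 3 bp
  99→114: 15 bp
  114→129: 15 bp
  129→144: 15 bp
  144→154: 10 bp
  154→161: 7 bp
  161→167: 6 bp
  167→175: 8 bp
  175→183: 8 bp
  183→0 (wrap): 206-183+0 = 23 bp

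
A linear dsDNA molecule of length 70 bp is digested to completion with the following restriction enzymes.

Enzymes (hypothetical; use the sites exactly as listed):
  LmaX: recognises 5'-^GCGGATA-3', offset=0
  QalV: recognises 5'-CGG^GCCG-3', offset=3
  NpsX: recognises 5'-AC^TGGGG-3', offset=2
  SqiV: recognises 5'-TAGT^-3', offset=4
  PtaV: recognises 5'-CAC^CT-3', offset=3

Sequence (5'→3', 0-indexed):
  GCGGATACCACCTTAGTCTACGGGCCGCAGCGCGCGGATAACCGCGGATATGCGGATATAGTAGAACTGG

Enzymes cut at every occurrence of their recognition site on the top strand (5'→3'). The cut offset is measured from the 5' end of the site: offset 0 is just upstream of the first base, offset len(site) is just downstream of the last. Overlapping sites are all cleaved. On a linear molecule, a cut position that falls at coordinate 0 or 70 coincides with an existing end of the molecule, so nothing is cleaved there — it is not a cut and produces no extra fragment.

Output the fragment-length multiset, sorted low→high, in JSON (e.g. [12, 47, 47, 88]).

[6,6,8,8,10,10,11,11]

Site scan:
  LmaX (GCGGATA, off=0): starts [0, 33, 43, 51] → cuts [33, 43, 51] (position 0 is a terminus of the linear molecule — no cut)
  QalV (CGGGCCG, off=3): starts [20] → cuts [23]
  NpsX (ACTGGGG, off=2): no sites
  SqiV (TAGT, off=4): starts [13, 58] → cuts [17, 62]
  PtaV (CACCT, off=3): starts [8] → cuts [11]

Pooled cuts: [11, 17, 23, 33, 43, 51, 62]

Fragments:
  [0,11): 11 bp
  [11,17): 6 bp
  [17,23): 6 bp
  [23,33): 10 bp
  [33,43): 10 bp
  [43,51): 8 bp
  [51,62): 11 bp
  [62,70): 8 bp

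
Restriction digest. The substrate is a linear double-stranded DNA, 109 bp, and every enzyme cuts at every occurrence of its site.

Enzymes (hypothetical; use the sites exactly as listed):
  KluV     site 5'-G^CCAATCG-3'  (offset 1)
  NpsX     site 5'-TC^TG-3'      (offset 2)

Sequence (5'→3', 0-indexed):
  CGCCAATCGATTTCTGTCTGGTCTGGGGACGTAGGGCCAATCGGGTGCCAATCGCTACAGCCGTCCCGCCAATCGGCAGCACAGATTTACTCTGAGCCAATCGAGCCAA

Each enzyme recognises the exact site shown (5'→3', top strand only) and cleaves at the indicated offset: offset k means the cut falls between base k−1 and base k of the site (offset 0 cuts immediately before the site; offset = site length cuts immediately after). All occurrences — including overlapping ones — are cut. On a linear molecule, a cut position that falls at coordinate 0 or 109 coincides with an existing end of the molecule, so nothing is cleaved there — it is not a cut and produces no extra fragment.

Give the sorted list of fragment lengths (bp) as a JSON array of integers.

[2,4,4,5,11,12,13,13,21,24]

Site scan:
  KluV GCCAATCG/1: at [1, 35, 46, 67, 95] ⇒ [2, 36, 47, 68, 96]
  NpsX TCTG/2: at [12, 16, 21, 90] ⇒ [14, 18, 23, 92]

Pooled cuts: [2, 14, 18, 23, 36, 47, 68, 92, 96]

Fragments:
  [0,2): 2 bp
  [2,14): 12 bp
  [14,18): 4 bp
  [18,23): 5 bp
  [23,36): 13 bp
  [36,47): 11 bp
  [47,68): 21 bp
  [68,92): 24 bp
  [92,96): 4 bp
  [96,109): 13 bp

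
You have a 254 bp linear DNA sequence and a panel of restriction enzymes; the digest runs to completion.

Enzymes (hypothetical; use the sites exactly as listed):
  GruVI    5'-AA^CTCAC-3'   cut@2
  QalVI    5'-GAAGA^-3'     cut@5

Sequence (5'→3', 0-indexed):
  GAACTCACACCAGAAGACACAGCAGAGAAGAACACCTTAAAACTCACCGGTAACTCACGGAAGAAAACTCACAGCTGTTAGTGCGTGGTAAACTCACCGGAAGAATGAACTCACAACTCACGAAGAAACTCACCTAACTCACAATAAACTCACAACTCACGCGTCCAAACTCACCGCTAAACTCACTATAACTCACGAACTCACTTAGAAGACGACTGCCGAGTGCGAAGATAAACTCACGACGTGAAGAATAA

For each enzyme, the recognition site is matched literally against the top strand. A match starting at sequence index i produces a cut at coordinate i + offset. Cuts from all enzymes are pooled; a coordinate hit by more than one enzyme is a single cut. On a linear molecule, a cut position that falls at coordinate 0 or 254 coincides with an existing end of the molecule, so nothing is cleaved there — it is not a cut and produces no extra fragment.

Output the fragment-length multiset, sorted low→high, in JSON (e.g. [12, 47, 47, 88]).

Per-enzyme occurrences:
  GruVI AACTCAC/2: at [1, 40, 51, 65, 90, 107, 114, 126, 135, 146, 153, 167, 179, 189, 197, 233] ⇒ [3, 42, 53, 67, 92, 109, 116, 128, 137, 148, 155, 169, 181, 191, 199, 235]
  QalVI GAAGA/5: at [12, 26, 59, 99, 121, 207, 226, 245] ⇒ [17, 31, 64, 104, 126, 212, 231, 250]

Pooled cuts: [3, 17, 31, 42, 53, 64, 67, 92, 104, 109, 116, 126, 128, 137, 148, 155, 169, 181, 191, 199, 212, 231, 235, 250]

Fragments:
  [0,3): 3 bp
  [3,17): 14 bp
  [17,31): 14 bp
  [31,42): 11 bp
  [42,53): 11 bp
  [53,64): 11 bp
  [64,67): 3 bp
  [67,92): 25 bp
  [92,104): 12 bp
  [104,109): 5 bp
  [109,116): 7 bp
  [116,126): 10 bp
  [126,128): 2 bp
  [128,137): 9 bp
  [137,148): 11 bp
  [148,155): 7 bp
  [155,169): 14 bp
  [169,181): 12 bp
  [181,191): 10 bp
  [191,199): 8 bp
  [199,212): 13 bp
  [212,231): 19 bp
  [231,235): 4 bp
  [235,250): 15 bp
  [250,254): 4 bp

[2,3,3,4,4,5,7,7,8,9,10,10,11,11,11,11,12,12,13,14,14,14,15,19,25]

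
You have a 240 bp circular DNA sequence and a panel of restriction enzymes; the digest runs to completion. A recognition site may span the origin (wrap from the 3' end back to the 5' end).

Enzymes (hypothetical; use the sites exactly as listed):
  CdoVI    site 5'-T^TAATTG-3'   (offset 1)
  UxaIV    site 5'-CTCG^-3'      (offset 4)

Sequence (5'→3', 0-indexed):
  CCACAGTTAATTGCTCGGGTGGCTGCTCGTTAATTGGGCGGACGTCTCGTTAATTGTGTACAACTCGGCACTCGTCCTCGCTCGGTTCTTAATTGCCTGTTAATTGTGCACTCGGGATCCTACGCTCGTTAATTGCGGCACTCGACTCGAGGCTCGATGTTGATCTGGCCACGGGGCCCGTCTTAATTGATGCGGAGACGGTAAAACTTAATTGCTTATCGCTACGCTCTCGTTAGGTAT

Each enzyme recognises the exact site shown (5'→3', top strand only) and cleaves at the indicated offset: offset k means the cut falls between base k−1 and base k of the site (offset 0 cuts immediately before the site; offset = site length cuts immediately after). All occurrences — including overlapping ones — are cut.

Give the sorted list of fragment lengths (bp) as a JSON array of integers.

[1,1,1,4,5,5,6,7,7,10,11,12,14,14,15,15,17,19,24,25,27]

Site scan:
  CdoVI (TTAATTG, off=1): starts [6, 29, 49, 88, 99, 128, 182, 207] → cuts [7, 30, 50, 89, 100, 129, 183, 208]
  UxaIV (CTCG, off=4): starts [13, 25, 45, 63, 70, 76, 80, 110, 124, 140, 145, 152, 228] → cuts [17, 29, 49, 67, 74, 80, 84, 114, 128, 144, 149, 156, 232]

All cut coordinates (distinct, sorted): [7, 17, 29, 30, 49, 50, 67, 74, 80, 84, 89, 100, 114, 128, 129, 144, 149, 156, 183, 208, 232]

Fragment lengths:
  7→17: 10 bp
  17→29: 12 bp
  29→30: 1 bp
  30→49: 19 bp
  49→50: 1 bp
  50→67: 17 bp
  67→74: 7 bp
  74→80: 6 bp
  80→84: 4 bp
  84→89: 5 bp
  89→100: 11 bp
  100→114: 14 bp
  114→128: 14 bp
  128→129: 1 bp
  129→144: 15 bp
  144→149: 5 bp
  149→156: 7 bp
  156→183: 27 bp
  183→208: 25 bp
  208→232: 24 bp
  232→7 (wrap): 240-232+7 = 15 bp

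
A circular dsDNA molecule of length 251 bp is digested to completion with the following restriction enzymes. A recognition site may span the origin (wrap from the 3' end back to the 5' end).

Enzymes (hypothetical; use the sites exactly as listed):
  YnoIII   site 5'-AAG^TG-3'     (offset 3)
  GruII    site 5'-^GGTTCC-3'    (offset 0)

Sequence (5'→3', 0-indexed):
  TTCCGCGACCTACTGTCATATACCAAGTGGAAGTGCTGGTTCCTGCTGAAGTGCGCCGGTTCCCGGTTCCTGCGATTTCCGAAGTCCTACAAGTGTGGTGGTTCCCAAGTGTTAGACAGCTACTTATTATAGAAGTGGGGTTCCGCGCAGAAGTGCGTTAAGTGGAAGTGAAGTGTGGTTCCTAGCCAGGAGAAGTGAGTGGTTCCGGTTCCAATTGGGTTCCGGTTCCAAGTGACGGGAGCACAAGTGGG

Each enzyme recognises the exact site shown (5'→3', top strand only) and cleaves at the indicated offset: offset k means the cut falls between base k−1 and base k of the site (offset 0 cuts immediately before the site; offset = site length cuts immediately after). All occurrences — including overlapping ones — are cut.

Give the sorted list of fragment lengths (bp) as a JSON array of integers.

[2,3,3,4,5,5,6,6,6,6,6,6,7,9,9,10,11,14,15,15,19,26,29,29]

Per-enzyme occurrences:
  YnoIII AAGTG/3: at [24, 30, 48, 90, 106, 132, 150, 159, 165, 170, 192, 229, 244] ⇒ [27, 33, 51, 93, 109, 135, 153, 162, 168, 173, 195, 232, 247]
  GruII GGTTCC/0: at [37, 57, 64, 99, 138, 176, 200, 206, 217, 223, 249] ⇒ [37, 57, 64, 99, 138, 176, 200, 206, 217, 223, 249]

Pooled cuts: [27, 33, 37, 51, 57, 64, 93, 99, 109, 135, 138, 153, 162, 168, 173, 176, 195, 200, 206, 217, 223, 232, 247, 249]

Fragments:
  27→33: 6 bp
  33→37: 4 bp
  37→51: 14 bp
  51→57: 6 bp
  57→64: 7 bp
  64→93: 29 bp
  93→99: 6 bp
  99→109: 10 bp
  109→135: 26 bp
  135→138: 3 bp
  138→153: 15 bp
  153→162: 9 bp
  162→168: 6 bp
  168→173: 5 bp
  173→176: 3 bp
  176→195: 19 bp
  195→200: 5 bp
  200→206: 6 bp
  206→217: 11 bp
  217→223: 6 bp
  223→232: 9 bp
  232→247: 15 bp
  247→249: 2 bp
  249→27 (wrap): 251-249+27 = 29 bp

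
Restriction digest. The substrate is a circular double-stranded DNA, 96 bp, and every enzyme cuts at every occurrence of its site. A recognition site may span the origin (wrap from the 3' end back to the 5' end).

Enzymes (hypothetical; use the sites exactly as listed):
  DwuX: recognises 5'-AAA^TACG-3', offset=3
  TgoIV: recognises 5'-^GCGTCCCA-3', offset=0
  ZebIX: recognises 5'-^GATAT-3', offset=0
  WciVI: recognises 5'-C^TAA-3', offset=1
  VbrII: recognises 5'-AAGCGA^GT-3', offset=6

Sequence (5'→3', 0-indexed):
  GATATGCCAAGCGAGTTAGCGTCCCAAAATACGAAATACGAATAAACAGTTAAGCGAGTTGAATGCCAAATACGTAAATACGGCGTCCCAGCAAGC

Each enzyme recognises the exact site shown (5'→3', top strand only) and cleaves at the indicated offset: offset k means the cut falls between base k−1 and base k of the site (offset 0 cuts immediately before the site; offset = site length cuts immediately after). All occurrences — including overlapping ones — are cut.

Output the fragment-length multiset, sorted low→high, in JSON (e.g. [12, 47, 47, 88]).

[4,4,7,8,11,13,14,14,21]

Site scan:
  DwuX (AAATACG, off=3): starts [26, 33, 67, 75] → cuts [29, 36, 70, 78]
  TgoIV (GCGTCCCA, off=0): starts [18, 82] → cuts [18, 82]
  ZebIX (GATAT, off=0): starts [0] → cuts [0]
  WciVI (CTAA, off=1): no sites
  VbrII (AAGCGAGT, off=6): starts [8, 51] → cuts [14, 57]

All cut coordinates (distinct, sorted): [0, 14, 18, 29, 36, 57, 70, 78, 82]

Fragments:
  0→14: 14 bp
  14→18: 4 bp
  18→29: 11 bp
  29→36: 7 bp
  36→57: 21 bp
  57→70: 13 bp
  70→78: 8 bp
  78→82: 4 bp
  82→0 (wrap): 96-82+0 = 14 bp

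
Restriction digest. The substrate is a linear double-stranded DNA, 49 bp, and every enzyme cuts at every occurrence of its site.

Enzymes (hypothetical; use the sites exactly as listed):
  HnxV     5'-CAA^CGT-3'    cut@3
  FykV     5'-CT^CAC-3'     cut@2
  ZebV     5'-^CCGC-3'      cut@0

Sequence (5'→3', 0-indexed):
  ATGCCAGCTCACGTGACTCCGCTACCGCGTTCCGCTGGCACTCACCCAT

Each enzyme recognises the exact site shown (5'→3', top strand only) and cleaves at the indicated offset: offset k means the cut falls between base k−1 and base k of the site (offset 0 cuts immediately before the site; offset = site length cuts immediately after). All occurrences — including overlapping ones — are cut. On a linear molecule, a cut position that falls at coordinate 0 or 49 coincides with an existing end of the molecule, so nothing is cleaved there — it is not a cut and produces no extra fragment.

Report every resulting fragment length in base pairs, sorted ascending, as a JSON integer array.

[6,7,7,9,9,11]

Scan for sites:
  HnxV (CAACGT, off=3): no sites
  FykV (CTCAC, off=2): starts [7, 40] → cuts [9, 42]
  ZebV (CCGC, off=0): starts [18, 24, 31] → cuts [18, 24, 31]

All cut coordinates (distinct, sorted): [9, 18, 24, 31, 42]

Fragment lengths:
  [0,9): 9 bp
  [9,18): 9 bp
  [18,24): 6 bp
  [24,31): 7 bp
  [31,42): 11 bp
  [42,49): 7 bp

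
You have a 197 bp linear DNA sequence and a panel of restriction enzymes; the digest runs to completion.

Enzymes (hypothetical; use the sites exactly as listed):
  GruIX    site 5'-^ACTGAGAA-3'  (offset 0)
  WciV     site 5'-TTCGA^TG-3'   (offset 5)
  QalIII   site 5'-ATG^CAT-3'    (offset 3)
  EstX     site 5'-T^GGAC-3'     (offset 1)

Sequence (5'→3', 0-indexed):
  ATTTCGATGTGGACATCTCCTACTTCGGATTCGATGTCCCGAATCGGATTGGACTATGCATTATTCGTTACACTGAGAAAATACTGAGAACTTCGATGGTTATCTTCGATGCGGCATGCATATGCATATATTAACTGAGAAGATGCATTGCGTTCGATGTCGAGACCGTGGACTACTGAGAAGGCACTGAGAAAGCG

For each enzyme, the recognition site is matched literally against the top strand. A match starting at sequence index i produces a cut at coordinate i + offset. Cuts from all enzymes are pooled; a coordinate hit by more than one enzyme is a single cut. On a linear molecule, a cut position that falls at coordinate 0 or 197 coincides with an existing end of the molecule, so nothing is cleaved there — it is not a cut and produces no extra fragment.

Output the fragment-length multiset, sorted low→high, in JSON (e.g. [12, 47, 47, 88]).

Site scan:
  GruIX (ACTGAGAA, off=0): starts [71, 82, 133, 174, 185] → cuts [71, 82, 133, 174, 185]
  WciV (TTCGATG, off=5): starts [2, 29, 91, 104, 152] → cuts [7, 34, 96, 109, 157]
  QalIII (ATGCAT, off=3): starts [55, 115, 121, 142] → cuts [58, 118, 124, 145]
  EstX (TGGAC, off=1): starts [9, 49, 168] → cuts [10, 50, 169]

Pooled cuts: [7, 10, 34, 50, 58, 71, 82, 96, 109, 118, 124, 133, 145, 157, 169, 174, 185]

Fragment lengths:
  [0,7): 7 bp
  [7,10): 3 bp
  [10,34): 24 bp
  [34,50): 16 bp
  [50,58): 8 bp
  [58,71): 13 bp
  [71,82): 11 bp
  [82,96): 14 bp
  [96,109): 13 bp
  [109,118): 9 bp
  [118,124): 6 bp
  [124,133): 9 bp
  [133,145): 12 bp
  [145,157): 12 bp
  [157,169): 12 bp
  [169,174): 5 bp
  [174,185): 11 bp
  [185,197): 12 bp

[3,5,6,7,8,9,9,11,11,12,12,12,12,13,13,14,16,24]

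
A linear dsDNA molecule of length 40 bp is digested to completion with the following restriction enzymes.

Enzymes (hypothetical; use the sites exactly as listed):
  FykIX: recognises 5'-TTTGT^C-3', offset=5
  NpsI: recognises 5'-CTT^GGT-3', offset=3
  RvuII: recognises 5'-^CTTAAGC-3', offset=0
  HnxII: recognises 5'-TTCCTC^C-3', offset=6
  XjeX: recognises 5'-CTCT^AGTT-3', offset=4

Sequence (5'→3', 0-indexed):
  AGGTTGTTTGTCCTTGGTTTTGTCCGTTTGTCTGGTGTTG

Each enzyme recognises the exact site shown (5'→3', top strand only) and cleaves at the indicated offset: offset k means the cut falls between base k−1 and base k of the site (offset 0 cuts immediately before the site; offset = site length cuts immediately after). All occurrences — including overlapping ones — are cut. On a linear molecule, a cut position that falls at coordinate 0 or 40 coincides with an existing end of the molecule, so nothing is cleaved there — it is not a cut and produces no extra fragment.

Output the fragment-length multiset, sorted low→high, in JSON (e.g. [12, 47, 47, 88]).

[4,8,8,9,11]

Site scan:
  FykIX (TTTGTC, off=5): starts [6, 18, 26] → cuts [11, 23, 31]
  NpsI (CTTGGT, off=3): starts [12] → cuts [15]
  RvuII (CTTAAGC, off=0): no sites
  HnxII (TTCCTCC, off=6): no sites
  XjeX (CTCTAGTT, off=4): no sites

All cut coordinates (distinct, sorted): [11, 15, 23, 31]

Fragment lengths:
  [0,11): 11 bp
  [11,15): 4 bp
  [15,23): 8 bp
  [23,31): 8 bp
  [31,40): 9 bp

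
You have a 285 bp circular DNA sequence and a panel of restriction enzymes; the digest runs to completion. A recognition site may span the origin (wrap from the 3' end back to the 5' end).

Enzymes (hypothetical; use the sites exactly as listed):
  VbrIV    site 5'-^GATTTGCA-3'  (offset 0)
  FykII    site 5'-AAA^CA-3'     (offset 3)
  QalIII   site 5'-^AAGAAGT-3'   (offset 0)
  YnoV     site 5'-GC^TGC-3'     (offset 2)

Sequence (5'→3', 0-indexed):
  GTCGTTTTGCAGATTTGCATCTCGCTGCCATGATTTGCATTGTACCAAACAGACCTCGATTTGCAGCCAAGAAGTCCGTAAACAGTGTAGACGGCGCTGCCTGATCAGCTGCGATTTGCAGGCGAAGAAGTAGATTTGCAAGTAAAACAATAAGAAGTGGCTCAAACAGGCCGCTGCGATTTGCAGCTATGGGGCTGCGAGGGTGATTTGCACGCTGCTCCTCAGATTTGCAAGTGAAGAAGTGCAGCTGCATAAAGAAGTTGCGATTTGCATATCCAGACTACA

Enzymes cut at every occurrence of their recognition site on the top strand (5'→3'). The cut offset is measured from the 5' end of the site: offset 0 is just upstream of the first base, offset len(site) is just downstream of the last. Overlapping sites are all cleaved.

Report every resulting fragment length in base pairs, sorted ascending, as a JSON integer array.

Site scan:
  VbrIV GATTTGCA/0: at [11, 31, 57, 112, 132, 177, 204, 224, 264] ⇒ [11, 31, 57, 112, 132, 177, 204, 224, 264]
  FykII AAACA/3: at [46, 79, 144, 163] ⇒ [49, 82, 147, 166]
  QalIII AAGAAGT/0: at [68, 124, 151, 236, 254] ⇒ [68, 124, 151, 236, 254]
  YnoV GCTGC/2: at [23, 95, 107, 172, 193, 213, 246] ⇒ [25, 97, 109, 174, 195, 215, 248]

Pooled cuts: [11, 25, 31, 49, 57, 68, 82, 97, 109, 112, 124, 132, 147, 151, 166, 174, 177, 195, 204, 215, 224, 236, 248, 254, 264]

Fragment lengths:
  11→25: 14 bp
  25→31: 6 bp
  31→49: 18 bp
  49→57: 8 bp
  57→68: 11 bp
  68→82: 14 bp
  82→97: 15 bp
  97→109: 12 bp
  109→112: 3 bp
  112→124: 12 bp
  124→132: 8 bp
  132→147: 15 bp
  147→151: 4 bp
  151→166: 15 bp
  166→174: 8 bp
  174→177: 3 bp
  177→195: 18 bp
  195→204: 9 bp
  204→215: 11 bp
  215→224: 9 bp
  224→236: 12 bp
  236→248: 12 bp
  248→254: 6 bp
  254→264: 10 bp
  264→11 (wrap): 285-264+11 = 32 bp

[3,3,4,6,6,8,8,8,9,9,10,11,11,12,12,12,12,14,14,15,15,15,18,18,32]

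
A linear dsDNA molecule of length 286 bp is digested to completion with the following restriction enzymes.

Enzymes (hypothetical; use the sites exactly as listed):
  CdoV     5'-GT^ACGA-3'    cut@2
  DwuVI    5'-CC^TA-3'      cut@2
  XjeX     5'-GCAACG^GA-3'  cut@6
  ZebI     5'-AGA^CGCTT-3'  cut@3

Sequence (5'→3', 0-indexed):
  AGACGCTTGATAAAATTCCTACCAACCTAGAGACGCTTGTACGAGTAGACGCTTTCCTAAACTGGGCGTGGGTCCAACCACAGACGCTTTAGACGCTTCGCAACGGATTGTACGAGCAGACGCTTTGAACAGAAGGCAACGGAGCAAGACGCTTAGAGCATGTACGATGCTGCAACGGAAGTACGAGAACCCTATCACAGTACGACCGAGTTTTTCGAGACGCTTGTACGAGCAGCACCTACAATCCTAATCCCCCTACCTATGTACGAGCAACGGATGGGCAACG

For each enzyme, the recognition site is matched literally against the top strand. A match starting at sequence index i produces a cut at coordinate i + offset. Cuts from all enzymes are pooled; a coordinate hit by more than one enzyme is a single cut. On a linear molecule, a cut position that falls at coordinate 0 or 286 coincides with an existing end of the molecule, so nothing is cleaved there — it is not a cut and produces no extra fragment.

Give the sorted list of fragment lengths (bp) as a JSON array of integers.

[3,4,5,5,6,6,7,7,8,8,8,8,9,9,9,9,9,10,10,11,12,12,14,14,16,19,21,27]

Scan for sites:
  CdoV (GTACGA, off=2): starts [38, 109, 161, 180, 199, 225, 263] → cuts [40, 111, 163, 182, 201, 227, 265]
  DwuVI (CCTA, off=2): starts [17, 25, 55, 190, 237, 245, 254, 258] → cuts [19, 27, 57, 192, 239, 247, 256, 260]
  XjeX (GCAACGGA, off=6): starts [99, 135, 171, 269] → cuts [105, 141, 177, 275]
  ZebI (AGACGCTT, off=3): starts [0, 30, 46, 81, 90, 117, 146, 217] → cuts [3, 33, 49, 84, 93, 120, 149, 220]

Pooled cuts: [3, 19, 27, 33, 40, 49, 57, 84, 93, 105, 111, 120, 141, 149, 163, 177, 182, 192, 201, 220, 227, 239, 247, 256, 260, 265, 275]

Fragments:
  [0,3): 3 bp
  [3,19): 16 bp
  [19,27): 8 bp
  [27,33): 6 bp
  [33,40): 7 bp
  [40,49): 9 bp
  [49,57): 8 bp
  [57,84): 27 bp
  [84,93): 9 bp
  [93,105): 12 bp
  [105,111): 6 bp
  [111,120): 9 bp
  [120,141): 21 bp
  [141,149): 8 bp
  [149,163): 14 bp
  [163,177): 14 bp
  [177,182): 5 bp
  [182,192): 10 bp
  [192,201): 9 bp
  [201,220): 19 bp
  [220,227): 7 bp
  [227,239): 12 bp
  [239,247): 8 bp
  [247,256): 9 bp
  [256,260): 4 bp
  [260,265): 5 bp
  [265,275): 10 bp
  [275,286): 11 bp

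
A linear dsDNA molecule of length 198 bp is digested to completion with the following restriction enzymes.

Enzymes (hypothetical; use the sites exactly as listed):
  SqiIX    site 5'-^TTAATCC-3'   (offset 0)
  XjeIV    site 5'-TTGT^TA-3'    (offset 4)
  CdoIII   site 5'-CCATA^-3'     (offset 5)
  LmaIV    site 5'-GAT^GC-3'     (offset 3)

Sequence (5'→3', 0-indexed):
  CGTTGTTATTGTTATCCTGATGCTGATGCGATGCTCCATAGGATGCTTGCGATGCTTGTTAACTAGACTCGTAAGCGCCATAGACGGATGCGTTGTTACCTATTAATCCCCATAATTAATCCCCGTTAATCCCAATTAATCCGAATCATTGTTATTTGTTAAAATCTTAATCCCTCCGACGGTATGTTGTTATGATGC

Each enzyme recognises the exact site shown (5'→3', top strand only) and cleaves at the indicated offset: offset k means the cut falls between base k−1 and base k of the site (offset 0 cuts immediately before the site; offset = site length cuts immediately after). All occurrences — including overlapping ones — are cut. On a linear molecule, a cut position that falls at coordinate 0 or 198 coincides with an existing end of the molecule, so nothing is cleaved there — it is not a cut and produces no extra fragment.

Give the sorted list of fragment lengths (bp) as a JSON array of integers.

Site scan:
  SqiIX (TTAATCC, off=0): starts [102, 115, 125, 135, 166] → cuts [102, 115, 125, 135, 166]
  XjeIV (TTGTTA, off=4): starts [2, 8, 55, 92, 148, 155, 186] → cuts [6, 12, 59, 96, 152, 159, 190]
  CdoIII (CCATA, off=5): starts [35, 77, 109] → cuts [40, 82, 114]
  LmaIV (GATGC, off=3): starts [18, 24, 29, 41, 50, 86, 193] → cuts [21, 27, 32, 44, 53, 89, 196]

Pooled cuts: [6, 12, 21, 27, 32, 40, 44, 53, 59, 82, 89, 96, 102, 114, 115, 125, 135, 152, 159, 166, 190, 196]

Fragment lengths:
  [0,6): 6 bp
  [6,12): 6 bp
  [12,21): 9 bp
  [21,27): 6 bp
  [27,32): 5 bp
  [32,40): 8 bp
  [40,44): 4 bp
  [44,53): 9 bp
  [53,59): 6 bp
  [59,82): 23 bp
  [82,89): 7 bp
  [89,96): 7 bp
  [96,102): 6 bp
  [102,114): 12 bp
  [114,115): 1 bp
  [115,125): 10 bp
  [125,135): 10 bp
  [135,152): 17 bp
  [152,159): 7 bp
  [159,166): 7 bp
  [166,190): 24 bp
  [190,196): 6 bp
  [196,198): 2 bp

[1,2,4,5,6,6,6,6,6,6,7,7,7,7,8,9,9,10,10,12,17,23,24]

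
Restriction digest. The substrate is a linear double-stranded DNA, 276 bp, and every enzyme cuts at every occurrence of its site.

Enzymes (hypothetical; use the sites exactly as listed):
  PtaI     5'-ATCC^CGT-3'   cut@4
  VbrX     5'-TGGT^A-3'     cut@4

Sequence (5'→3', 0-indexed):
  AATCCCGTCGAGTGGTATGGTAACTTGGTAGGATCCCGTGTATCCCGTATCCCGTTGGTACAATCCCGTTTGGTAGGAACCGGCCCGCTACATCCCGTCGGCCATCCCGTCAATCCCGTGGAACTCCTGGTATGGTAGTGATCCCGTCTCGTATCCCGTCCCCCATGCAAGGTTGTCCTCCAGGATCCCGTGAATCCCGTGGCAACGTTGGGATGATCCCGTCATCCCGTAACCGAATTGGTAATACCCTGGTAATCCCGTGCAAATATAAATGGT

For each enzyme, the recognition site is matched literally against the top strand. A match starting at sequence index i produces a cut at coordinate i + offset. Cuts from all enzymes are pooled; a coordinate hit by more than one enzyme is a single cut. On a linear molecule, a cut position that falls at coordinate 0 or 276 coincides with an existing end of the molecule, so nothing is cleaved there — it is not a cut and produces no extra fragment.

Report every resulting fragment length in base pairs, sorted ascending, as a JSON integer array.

Site scan:
  PtaI (ATCCCGT, off=4): starts [1, 32, 41, 48, 62, 91, 103, 112, 140, 152, 184, 193, 215, 223, 254] → cuts [5, 36, 45, 52, 66, 95, 107, 116, 144, 156, 188, 197, 219, 227, 258]
  VbrX (TGGTA, off=4): starts [12, 17, 25, 55, 70, 127, 132, 238, 249] → cuts [16, 21, 29, 59, 74, 131, 136, 242, 253]

Pooled cuts: [5, 16, 21, 29, 36, 45, 52, 59, 66, 74, 95, 107, 116, 131, 136, 144, 156, 188, 197, 219, 227, 242, 253, 258]

Fragment lengths:
  [0,5): 5 bp
  [5,16): 11 bp
  [16,21): 5 bp
  [21,29): 8 bp
  [29,36): 7 bp
  [36,45): 9 bp
  [45,52): 7 bp
  [52,59): 7 bp
  [59,66): 7 bp
  [66,74): 8 bp
  [74,95): 21 bp
  [95,107): 12 bp
  [107,116): 9 bp
  [116,131): 15 bp
  [131,136): 5 bp
  [136,144): 8 bp
  [144,156): 12 bp
  [156,188): 32 bp
  [188,197): 9 bp
  [197,219): 22 bp
  [219,227): 8 bp
  [227,242): 15 bp
  [242,253): 11 bp
  [253,258): 5 bp
  [258,276): 18 bp

[5,5,5,5,7,7,7,7,8,8,8,8,9,9,9,11,11,12,12,15,15,18,21,22,32]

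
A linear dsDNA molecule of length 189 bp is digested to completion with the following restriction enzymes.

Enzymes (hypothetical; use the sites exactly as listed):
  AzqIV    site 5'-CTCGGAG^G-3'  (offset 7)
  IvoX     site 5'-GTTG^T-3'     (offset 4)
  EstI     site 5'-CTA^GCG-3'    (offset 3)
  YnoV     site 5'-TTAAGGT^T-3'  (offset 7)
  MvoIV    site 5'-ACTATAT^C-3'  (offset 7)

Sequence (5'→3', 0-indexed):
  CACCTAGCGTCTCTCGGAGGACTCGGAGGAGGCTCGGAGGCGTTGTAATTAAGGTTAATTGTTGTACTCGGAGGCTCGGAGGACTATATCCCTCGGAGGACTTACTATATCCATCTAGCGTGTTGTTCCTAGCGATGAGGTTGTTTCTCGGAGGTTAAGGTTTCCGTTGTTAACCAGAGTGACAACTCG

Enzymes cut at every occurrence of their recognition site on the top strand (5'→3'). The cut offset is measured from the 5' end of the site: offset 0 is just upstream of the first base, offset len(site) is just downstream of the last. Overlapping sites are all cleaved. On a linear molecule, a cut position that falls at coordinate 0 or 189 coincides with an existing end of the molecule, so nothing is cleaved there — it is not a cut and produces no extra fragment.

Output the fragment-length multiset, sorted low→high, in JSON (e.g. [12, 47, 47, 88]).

[6,6,6,7,8,8,8,8,8,9,9,9,9,10,10,11,12,12,13,20]

Scan for sites:
  AzqIV (CTCGGAGG, off=7): starts [12, 21, 32, 66, 74, 91, 146] → cuts [19, 28, 39, 73, 81, 98, 153]
  IvoX (GTTGT, off=4): starts [41, 60, 121, 139, 165] → cuts [45, 64, 125, 143, 169]
  EstI (CTAGCG, off=3): starts [3, 114, 128] → cuts [6, 117, 131]
  YnoV (TTAAGGTT, off=7): starts [48, 154] → cuts [55, 161]
  MvoIV (ACTATATC, off=7): starts [82, 103] → cuts [89, 110]

All cut coordinates (distinct, sorted): [6, 19, 28, 39, 45, 55, 64, 73, 81, 89, 98, 110, 117, 125, 131, 143, 153, 161, 169]

Fragment lengths:
  [0,6): 6 bp
  [6,19): 13 bp
  [19,28): 9 bp
  [28,39): 11 bp
  [39,45): 6 bp
  [45,55): 10 bp
  [55,64): 9 bp
  [64,73): 9 bp
  [73,81): 8 bp
  [81,89): 8 bp
  [89,98): 9 bp
  [98,110): 12 bp
  [110,117): 7 bp
  [117,125): 8 bp
  [125,131): 6 bp
  [131,143): 12 bp
  [143,153): 10 bp
  [153,161): 8 bp
  [161,169): 8 bp
  [169,189): 20 bp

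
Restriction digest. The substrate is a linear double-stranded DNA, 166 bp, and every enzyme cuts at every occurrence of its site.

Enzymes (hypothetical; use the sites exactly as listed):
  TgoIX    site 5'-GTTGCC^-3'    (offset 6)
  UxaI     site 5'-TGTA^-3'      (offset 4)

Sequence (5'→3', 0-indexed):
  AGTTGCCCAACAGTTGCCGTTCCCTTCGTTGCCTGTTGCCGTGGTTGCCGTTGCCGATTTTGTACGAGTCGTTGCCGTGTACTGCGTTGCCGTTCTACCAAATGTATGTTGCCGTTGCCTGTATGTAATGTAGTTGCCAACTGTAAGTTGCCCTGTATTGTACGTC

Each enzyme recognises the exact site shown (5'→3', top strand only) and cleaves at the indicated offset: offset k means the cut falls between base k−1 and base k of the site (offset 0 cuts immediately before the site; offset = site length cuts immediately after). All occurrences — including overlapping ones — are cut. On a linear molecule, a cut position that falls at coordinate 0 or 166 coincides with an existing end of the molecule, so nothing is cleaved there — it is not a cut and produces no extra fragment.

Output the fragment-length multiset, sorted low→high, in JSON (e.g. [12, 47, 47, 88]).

Scan for sites:
  TgoIX (GTTGCC, off=6): starts [1, 12, 27, 34, 43, 49, 70, 85, 107, 113, 132, 146] → cuts [7, 18, 33, 40, 49, 55, 76, 91, 113, 119, 138, 152]
  UxaI (TGTA, off=4): starts [60, 77, 102, 119, 123, 128, 141, 153, 158] → cuts [64, 81, 106, 123, 127, 132, 145, 157, 162]

All cut coordinates (distinct, sorted): [7, 18, 33, 40, 49, 55, 64, 76, 81, 91, 106, 113, 119, 123, 127, 132, 138, 145, 152, 157, 162]

Fragments:
  [0,7): 7 bp
  [7,18): 11 bp
  [18,33): 15 bp
  [33,40): 7 bp
  [40,49): 9 bp
  [49,55): 6 bp
  [55,64): 9 bp
  [64,76): 12 bp
  [76,81): 5 bp
  [81,91): 10 bp
  [91,106): 15 bp
  [106,113): 7 bp
  [113,119): 6 bp
  [119,123): 4 bp
  [123,127): 4 bp
  [127,132): 5 bp
  [132,138): 6 bp
  [138,145): 7 bp
  [145,152): 7 bp
  [152,157): 5 bp
  [157,162): 5 bp
  [162,166): 4 bp

[4,4,4,5,5,5,5,6,6,6,7,7,7,7,7,9,9,10,11,12,15,15]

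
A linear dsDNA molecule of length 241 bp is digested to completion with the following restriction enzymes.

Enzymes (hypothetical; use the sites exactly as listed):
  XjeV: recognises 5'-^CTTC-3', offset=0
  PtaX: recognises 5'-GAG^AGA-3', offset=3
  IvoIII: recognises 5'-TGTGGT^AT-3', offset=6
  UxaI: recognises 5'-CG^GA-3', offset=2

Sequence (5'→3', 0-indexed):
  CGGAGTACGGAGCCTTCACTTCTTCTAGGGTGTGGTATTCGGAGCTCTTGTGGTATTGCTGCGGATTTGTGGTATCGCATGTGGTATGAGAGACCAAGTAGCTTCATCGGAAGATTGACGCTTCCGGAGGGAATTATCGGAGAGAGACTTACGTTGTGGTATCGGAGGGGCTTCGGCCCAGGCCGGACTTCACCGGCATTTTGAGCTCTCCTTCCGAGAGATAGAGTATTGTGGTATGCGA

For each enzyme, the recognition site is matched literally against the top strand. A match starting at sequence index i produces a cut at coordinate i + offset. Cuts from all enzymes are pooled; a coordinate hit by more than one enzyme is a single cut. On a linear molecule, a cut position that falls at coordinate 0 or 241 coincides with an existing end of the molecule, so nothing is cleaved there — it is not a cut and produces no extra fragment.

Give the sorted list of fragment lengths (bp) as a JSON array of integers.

[2,2,2,3,3,4,4,5,5,5,6,6,6,7,8,8,9,10,11,11,12,13,13,15,15,16,17,23]

Scan for sites:
  XjeV CTTC/0: at [13, 18, 21, 101, 120, 170, 187, 210] ⇒ [13, 18, 21, 101, 120, 170, 187, 210]
  PtaX GAGAGA/3: at [87, 139, 141, 215] ⇒ [90, 142, 144, 218]
  IvoIII TGTGGTAT/6: at [30, 48, 67, 79, 154, 229] ⇒ [36, 54, 73, 85, 160, 235]
  UxaI CGGA/2: at [0, 7, 39, 61, 107, 124, 137, 162, 183] ⇒ [2, 9, 41, 63, 109, 126, 139, 164, 185]

All cut coordinates (distinct, sorted): [2, 9, 13, 18, 21, 36, 41, 54, 63, 73, 85, 90, 101, 109, 120, 126, 139, 142, 144, 160, 164, 170, 185, 187, 210, 218, 235]

Fragment lengths:
  [0,2): 2 bp
  [2,9): 7 bp
  [9,13): 4 bp
  [13,18): 5 bp
  [18,21): 3 bp
  [21,36): 15 bp
  [36,41): 5 bp
  [41,54): 13 bp
  [54,63): 9 bp
  [63,73): 10 bp
  [73,85): 12 bp
  [85,90): 5 bp
  [90,101): 11 bp
  [101,109): 8 bp
  [109,120): 11 bp
  [120,126): 6 bp
  [126,139): 13 bp
  [139,142): 3 bp
  [142,144): 2 bp
  [144,160): 16 bp
  [160,164): 4 bp
  [164,170): 6 bp
  [170,185): 15 bp
  [185,187): 2 bp
  [187,210): 23 bp
  [210,218): 8 bp
  [218,235): 17 bp
  [235,241): 6 bp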